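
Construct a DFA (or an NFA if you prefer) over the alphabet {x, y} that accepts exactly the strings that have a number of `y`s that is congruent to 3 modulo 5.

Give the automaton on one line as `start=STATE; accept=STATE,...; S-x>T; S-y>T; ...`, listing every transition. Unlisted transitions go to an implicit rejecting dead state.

start=A; accept=D; A-x>A; A-y>B; B-x>B; B-y>C; C-x>C; C-y>D; D-x>D; D-y>E; E-x>E; E-y>A

The only thing that matters is how many `y`s have appeared, reduced mod 5. Use one state per residue: A for 0, …, E for 4. Reading `y` moves to the next residue; anything else stays put. D is accepting.
A 5-state machine:
       x  y 
>  A   A  B 
   B   B  C 
   C   C  D 
 * D   D  E 
   E   E  A 
(> = start, * = accepting)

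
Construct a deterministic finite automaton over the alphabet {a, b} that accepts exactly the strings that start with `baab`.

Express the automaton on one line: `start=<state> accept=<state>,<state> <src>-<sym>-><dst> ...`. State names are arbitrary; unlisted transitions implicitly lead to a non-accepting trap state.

start=s0 accept=s4 s0-a->s5 s0-b->s1 s1-a->s2 s1-b->s5 s2-a->s3 s2-b->s5 s3-a->s5 s3-b->s4 s4-a->s4 s4-b->s4 s5-a->s5 s5-b->s5

Check the first 4 symbols one by one: s0 through s3 record how many have matched `baab` so far; any wrong symbol goes to the dead state s5. After all 4 match we enter the accepting sink s4.
        a   b  
>  s0   s5  s1 
   s1   s2  s5 
   s2   s3  s5 
   s3   s5  s4 
 * s4   s4  s4 
   s5   s5  s5 
(> = start, * = accepting)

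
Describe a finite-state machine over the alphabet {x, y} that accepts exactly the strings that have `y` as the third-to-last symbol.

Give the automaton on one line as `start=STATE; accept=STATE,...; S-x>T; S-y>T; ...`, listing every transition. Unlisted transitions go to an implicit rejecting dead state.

A DFA must remember the last 3 symbols (since which symbol is third-to-last isn't known until the input ends). Use one state per possible window of the last ≤3 symbols; accept from those whose window starts with `y`.
With 15 states:
          x    y  
>  q0     q1   q2 
   q1     q3   q4 
   q2     q5   q6 
   q3     q7   q8 
   q4     q9  q10 
   q5    q11  q12 
   q6    q13  q14 
   q7     q7   q8 
   q8     q9  q10 
   q9    q11  q12 
   q10   q13  q14 
 * q11    q7   q8 
 * q12    q9  q10 
 * q13   q11  q12 
 * q14   q13  q14 
(> = start, * = accepting)

start=q0; accept=q11,q12,q13,q14; q0-x>q1; q0-y>q2; q1-x>q3; q1-y>q4; q2-x>q5; q2-y>q6; q3-x>q7; q3-y>q8; q4-x>q9; q4-y>q10; q5-x>q11; q5-y>q12; q6-x>q13; q6-y>q14; q7-x>q7; q7-y>q8; q8-x>q9; q8-y>q10; q9-x>q11; q9-y>q12; q10-x>q13; q10-y>q14; q11-x>q7; q11-y>q8; q12-x>q9; q12-y>q10; q13-x>q11; q13-y>q12; q14-x>q13; q14-y>q14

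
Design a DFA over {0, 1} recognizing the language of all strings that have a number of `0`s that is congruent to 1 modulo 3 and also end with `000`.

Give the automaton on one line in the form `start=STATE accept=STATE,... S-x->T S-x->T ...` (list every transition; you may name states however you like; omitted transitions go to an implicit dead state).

Run two small machines in parallel and take their product. One (3 states) tracks the count of `0`s modulo 3; the other (4 states) tracks how much of the suffix `000` has currently been matched. Each combined state is a pair, one component from each; accept when both components accept. After merging equivalent states the machine shrinks.
       0  1 
>  A   B  A 
   B   C  B 
   C   D  E 
   D   F  A 
   E   A  E 
 * F   C  B 
(> = start, * = accepting)

start=A accept=F A-0->B A-1->A B-0->C B-1->B C-0->D C-1->E D-0->F D-1->A E-0->A E-1->E F-0->C F-1->B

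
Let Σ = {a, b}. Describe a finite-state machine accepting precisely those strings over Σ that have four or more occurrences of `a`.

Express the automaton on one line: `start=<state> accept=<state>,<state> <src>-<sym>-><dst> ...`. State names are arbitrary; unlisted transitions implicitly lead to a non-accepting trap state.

Only the number of `a`s matters, and only up to 5. Make a chain q0 → q1 → q2 → q3 → q4 → q5 advanced by each `a` (with q5 absorbing); every other symbol self-loops. The accepting set is {q4, q5}.
6 states suffice.
        a   b  
>  q0   q1  q0 
   q1   q2  q1 
   q2   q3  q2 
   q3   q4  q3 
 * q4   q5  q4 
 * q5   q5  q5 
(> = start, * = accepting)

start=q0 accept=q4,q5 q0-a->q1 q0-b->q0 q1-a->q2 q1-b->q1 q2-a->q3 q2-b->q2 q3-a->q4 q3-b->q3 q4-a->q5 q4-b->q4 q5-a->q5 q5-b->q5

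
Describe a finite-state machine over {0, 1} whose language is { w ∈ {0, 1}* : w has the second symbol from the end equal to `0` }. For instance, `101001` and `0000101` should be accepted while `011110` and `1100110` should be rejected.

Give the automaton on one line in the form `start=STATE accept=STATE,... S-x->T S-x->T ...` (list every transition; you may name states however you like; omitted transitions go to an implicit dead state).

Because acceptance depends on a position counted from the end, the machine has to buffer the most recent 2 symbols. Make each state the string of the last up-to-2 symbols read; on input `x` shift the window left and append `x`. Accept when the buffered window has length 2 and begins with `0`.
7 states suffice.
       0  1 
>  A   B  C 
   B   D  E 
   C   F  G 
 * D   D  E 
 * E   F  G 
   F   D  E 
   G   F  G 
(> = start, * = accepting)

start=A accept=D,E A-0->B A-1->C B-0->D B-1->E C-0->F C-1->G D-0->D D-1->E E-0->F E-1->G F-0->D F-1->E G-0->F G-1->G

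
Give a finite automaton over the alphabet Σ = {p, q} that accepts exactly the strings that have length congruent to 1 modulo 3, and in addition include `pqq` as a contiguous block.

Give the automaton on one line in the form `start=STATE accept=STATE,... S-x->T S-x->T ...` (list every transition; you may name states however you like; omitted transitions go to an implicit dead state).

Build one automaton per condition and run them in lockstep. The first has 3 states tracking the input length modulo 3; the second has 4 states tracking whether and how much of `pqq` has been seen. A product state is a pair (one from each), accepting exactly when both do.
With 12 states:
          p    q  
>  S0     S1   S2 
   S1     S3   S4 
   S2     S3   S5 
   S3     S6   S7 
   S4     S6   S8 
   S5     S6   S0 
   S6     S1   S9 
   S7     S1  S10 
   S8    S10  S10 
   S9     S3  S11 
 * S10   S11  S11 
   S11    S8   S8 
(> = start, * = accepting)

start=S0 accept=S10 S0-p->S1 S0-q->S2 S1-p->S3 S1-q->S4 S2-p->S3 S2-q->S5 S3-p->S6 S3-q->S7 S4-p->S6 S4-q->S8 S5-p->S6 S5-q->S0 S6-p->S1 S6-q->S9 S7-p->S1 S7-q->S10 S8-p->S10 S8-q->S10 S9-p->S3 S9-q->S11 S10-p->S11 S10-q->S11 S11-p->S8 S11-q->S8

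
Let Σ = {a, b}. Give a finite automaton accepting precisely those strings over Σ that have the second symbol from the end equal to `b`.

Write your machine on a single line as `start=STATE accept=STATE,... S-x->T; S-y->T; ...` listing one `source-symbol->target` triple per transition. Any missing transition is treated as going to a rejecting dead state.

Because acceptance depends on a position counted from the end, the machine has to buffer the most recent 2 symbols. Make each state the string of the last up-to-2 symbols read; on input `x` shift the window left and append `x`. Accept when the buffered window has length 2 and begins with `b`.
With 7 states:
        a   b  
>  q0   q1  q2 
   q1   q3  q4 
   q2   q5  q6 
   q3   q3  q4 
   q4   q5  q6 
 * q5   q3  q4 
 * q6   q5  q6 
(> = start, * = accepting)

start=q0; accept=q5,q6; q0-a->q1; q0-b->q2; q1-a->q3; q1-b->q4; q2-a->q5; q2-b->q6; q3-a->q3; q3-b->q4; q4-a->q5; q4-b->q6; q5-a->q3; q5-b->q4; q6-a->q5; q6-b->q6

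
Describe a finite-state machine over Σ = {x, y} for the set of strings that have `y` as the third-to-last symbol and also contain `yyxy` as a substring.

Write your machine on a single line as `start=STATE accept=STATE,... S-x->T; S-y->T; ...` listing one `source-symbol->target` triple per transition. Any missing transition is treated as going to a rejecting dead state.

start=q0; accept=q15,q18,q19,q20; q0-x->q1; q0-y->q2; q1-x->q3; q1-y->q4; q2-x->q5; q2-y->q6; q3-x->q7; q3-y->q8; q4-x->q9; q4-y->q10; q5-x->q11; q5-y->q12; q6-x->q13; q6-y->q14; q7-x->q7; q7-y->q8; q8-x->q9; q8-y->q10; q9-x->q11; q9-y->q12; q10-x->q13; q10-y->q14; q11-x->q7; q11-y->q8; q12-x->q9; q12-y->q10; q13-x->q11; q13-y->q15; q14-x->q13; q14-y->q14; q15-x->q16; q15-y->q17; q16-x->q18; q16-y->q15; q17-x->q19; q17-y->q20; q18-x->q21; q18-y->q22; q19-x->q18; q19-y->q15; q20-x->q19; q20-y->q20; q21-x->q21; q21-y->q22; q22-x->q16; q22-y->q17

Build one automaton per condition and run them in lockstep. The first has 15 states tracking the last 3 symbols read; the second has 5 states tracking whether and how much of `yyxy` has been seen. A product state is a pair (one from each), accepting exactly when both do.
          x    y  
>  q0     q1   q2 
   q1     q3   q4 
   q2     q5   q6 
   q3     q7   q8 
   q4     q9  q10 
   q5    q11  q12 
   q6    q13  q14 
   q7     q7   q8 
   q8     q9  q10 
   q9    q11  q12 
   q10   q13  q14 
   q11    q7   q8 
   q12    q9  q10 
   q13   q11  q15 
   q14   q13  q14 
 * q15   q16  q17 
   q16   q18  q15 
   q17   q19  q20 
 * q18   q21  q22 
 * q19   q18  q15 
 * q20   q19  q20 
   q21   q21  q22 
   q22   q16  q17 
(> = start, * = accepting)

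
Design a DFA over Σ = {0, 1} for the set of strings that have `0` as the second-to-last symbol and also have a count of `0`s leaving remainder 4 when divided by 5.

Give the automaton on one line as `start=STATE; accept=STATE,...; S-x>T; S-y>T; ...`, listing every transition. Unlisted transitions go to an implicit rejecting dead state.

start=s0; accept=s11,s16; s0-0>s1; s0-1>s2; s1-0>s3; s1-1>s4; s2-0>s5; s2-1>s6; s3-0>s7; s3-1>s8; s4-0>s9; s4-1>s10; s5-0>s3; s5-1>s4; s6-0>s5; s6-1>s6; s7-0>s11; s7-1>s12; s8-0>s13; s8-1>s14; s9-0>s7; s9-1>s8; s10-0>s9; s10-1>s10; s11-0>s15; s11-1>s16; s12-0>s17; s12-1>s18; s13-0>s11; s13-1>s12; s14-0>s13; s14-1>s14; s15-0>s19; s15-1>s20; s16-0>s21; s16-1>s22; s17-0>s15; s17-1>s16; s18-0>s17; s18-1>s18; s19-0>s3; s19-1>s4; s20-0>s5; s20-1>s6; s21-0>s19; s21-1>s20; s22-0>s21; s22-1>s22

Build one automaton per condition and run them in lockstep. The first has 7 states tracking the last 2 symbols read; the second has 5 states tracking the count of `0`s modulo 5. A product state is a pair (one from each), accepting exactly when both do.
With 23 states:
          0    1  
>  s0     s1   s2 
   s1     s3   s4 
   s2     s5   s6 
   s3     s7   s8 
   s4     s9  s10 
   s5     s3   s4 
   s6     s5   s6 
   s7    s11  s12 
   s8    s13  s14 
   s9     s7   s8 
   s10    s9  s10 
 * s11   s15  s16 
   s12   s17  s18 
   s13   s11  s12 
   s14   s13  s14 
   s15   s19  s20 
 * s16   s21  s22 
   s17   s15  s16 
   s18   s17  s18 
   s19    s3   s4 
   s20    s5   s6 
   s21   s19  s20 
   s22   s21  s22 
(> = start, * = accepting)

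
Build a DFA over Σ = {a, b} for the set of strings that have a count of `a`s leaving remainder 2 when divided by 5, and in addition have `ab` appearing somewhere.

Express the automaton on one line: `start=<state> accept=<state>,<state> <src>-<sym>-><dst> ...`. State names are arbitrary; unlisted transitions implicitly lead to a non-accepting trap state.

start=q0 accept=q5 q0-a->q1 q0-b->q0 q1-a->q2 q1-b->q3 q2-a->q4 q2-b->q5 q3-a->q5 q3-b->q3 q4-a->q6 q4-b->q7 q5-a->q7 q5-b->q5 q6-a->q8 q6-b->q9 q7-a->q9 q7-b->q7 q8-a->q1 q8-b->q10 q9-a->q10 q9-b->q9 q10-a->q3 q10-b->q10

Run two small machines in parallel and take their product. One (5 states) tracks the count of `a`s modulo 5; the other (3 states) tracks whether and how much of `ab` has been seen. Each combined state is a pair, one component from each; accept when both components accept.
          a    b  
>  q0     q1   q0 
   q1     q2   q3 
   q2     q4   q5 
   q3     q5   q3 
   q4     q6   q7 
 * q5     q7   q5 
   q6     q8   q9 
   q7     q9   q7 
   q8     q1  q10 
   q9    q10   q9 
   q10    q3  q10 
(> = start, * = accepting)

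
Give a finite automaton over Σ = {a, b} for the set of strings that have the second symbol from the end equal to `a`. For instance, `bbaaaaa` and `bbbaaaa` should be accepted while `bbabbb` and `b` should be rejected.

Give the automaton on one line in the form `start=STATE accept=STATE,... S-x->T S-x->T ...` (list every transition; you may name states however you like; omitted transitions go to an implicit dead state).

A DFA must remember the last 2 symbols (since which symbol is second-to-last isn't known until the input ends). Use one state per possible window of the last ≤2 symbols; accept from those whose window starts with `a`.
7 states suffice.
        a   b  
>  q0   q1  q2 
   q1   q3  q4 
   q2   q5  q6 
 * q3   q3  q4 
 * q4   q5  q6 
   q5   q3  q4 
   q6   q5  q6 
(> = start, * = accepting)

start=q0 accept=q3,q4 q0-a->q1 q0-b->q2 q1-a->q3 q1-b->q4 q2-a->q5 q2-b->q6 q3-a->q3 q3-b->q4 q4-a->q5 q4-b->q6 q5-a->q3 q5-b->q4 q6-a->q5 q6-b->q6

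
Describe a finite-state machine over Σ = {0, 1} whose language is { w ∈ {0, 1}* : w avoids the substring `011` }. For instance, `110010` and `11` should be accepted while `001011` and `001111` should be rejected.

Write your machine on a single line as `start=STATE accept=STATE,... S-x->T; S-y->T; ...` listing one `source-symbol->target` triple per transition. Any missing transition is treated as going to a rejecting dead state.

start=q0; accept=q0,q1,q2; q0-0->q1; q0-1->q0; q1-0->q1; q1-1->q2; q2-0->q1; q2-1->q3; q3-0->q3; q3-1->q3

This is the complement of 'contains `011`'. Use the same substring-matching states — q0 through q3 holding how much of `011` has just been matched — but flip the accepting set: everything except the trap q3 accepts.
        0   1  
>* q0   q1  q0 
 * q1   q1  q2 
 * q2   q1  q3 
   q3   q3  q3 
(> = start, * = accepting)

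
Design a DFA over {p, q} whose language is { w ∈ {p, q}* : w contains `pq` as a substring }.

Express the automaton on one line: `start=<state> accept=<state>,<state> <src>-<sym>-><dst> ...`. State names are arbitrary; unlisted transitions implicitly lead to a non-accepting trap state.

States S0..S1 record the length of the longest prefix of `pq` that matches the current input suffix. Reaching S2 means `pq` has been seen, and we stay there forever. Accept from S2.
With 3 states:
        p   q  
>  S0   S1  S0 
   S1   S1  S2 
 * S2   S2  S2 
(> = start, * = accepting)

start=S0 accept=S2 S0-p->S1 S0-q->S0 S1-p->S1 S1-q->S2 S2-p->S2 S2-q->S2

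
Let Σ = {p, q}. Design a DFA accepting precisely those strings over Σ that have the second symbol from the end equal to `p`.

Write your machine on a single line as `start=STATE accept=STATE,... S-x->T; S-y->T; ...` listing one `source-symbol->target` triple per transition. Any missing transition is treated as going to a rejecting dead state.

Because acceptance depends on a position counted from the end, the machine has to buffer the most recent 2 symbols. Make each state the string of the last up-to-2 symbols read; on input `x` shift the window left and append `x`. Accept when the buffered window has length 2 and begins with `p`.
       p  q 
>  A   B  C 
   B   D  E 
   C   F  G 
 * D   D  E 
 * E   F  G 
   F   D  E 
   G   F  G 
(> = start, * = accepting)

start=A; accept=D,E; A-p->B; A-q->C; B-p->D; B-q->E; C-p->F; C-q->G; D-p->D; D-q->E; E-p->F; E-q->G; F-p->D; F-q->E; G-p->F; G-q->G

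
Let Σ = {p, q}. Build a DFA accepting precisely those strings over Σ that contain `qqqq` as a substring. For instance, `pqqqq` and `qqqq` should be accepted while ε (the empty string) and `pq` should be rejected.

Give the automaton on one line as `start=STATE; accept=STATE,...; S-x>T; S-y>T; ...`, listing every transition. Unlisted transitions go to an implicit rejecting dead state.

Track how much of `qqqq` has been matched so far: state S0 is no progress, S4 is the absorbing accept state reached once `qqqq` has occurred. Intermediate states record partial matches; on a mismatch, fall back to the longest reusable overlap.
5 states suffice.
        p   q  
>  S0   S0  S1 
   S1   S0  S2 
   S2   S0  S3 
   S3   S0  S4 
 * S4   S4  S4 
(> = start, * = accepting)

start=S0; accept=S4; S0-p>S0; S0-q>S1; S1-p>S0; S1-q>S2; S2-p>S0; S2-q>S3; S3-p>S0; S3-q>S4; S4-p>S4; S4-q>S4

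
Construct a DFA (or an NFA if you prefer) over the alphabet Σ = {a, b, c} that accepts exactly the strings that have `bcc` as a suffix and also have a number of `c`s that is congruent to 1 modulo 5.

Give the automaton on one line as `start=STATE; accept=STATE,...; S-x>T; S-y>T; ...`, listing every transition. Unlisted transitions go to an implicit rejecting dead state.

Handle the two conditions separately and then intersect. The first has 4 states tracking how much of the suffix `bcc` has currently been matched; the second has 5 states tracking the count of `c`s modulo 5. A product state is a pair (one from each), accepting exactly when both do. Minimizing collapses redundant product states.
With 8 states:
        a   b   c  
>  q0   q0  q0  q1 
   q1   q1  q1  q2 
   q2   q2  q2  q3 
   q3   q3  q3  q4 
   q4   q4  q5  q0 
   q5   q4  q5  q6 
   q6   q0  q0  q7 
 * q7   q1  q1  q2 
(> = start, * = accepting)

start=q0; accept=q7; q0-a>q0; q0-b>q0; q0-c>q1; q1-a>q1; q1-b>q1; q1-c>q2; q2-a>q2; q2-b>q2; q2-c>q3; q3-a>q3; q3-b>q3; q3-c>q4; q4-a>q4; q4-b>q5; q4-c>q0; q5-a>q4; q5-b>q5; q5-c>q6; q6-a>q0; q6-b>q0; q6-c>q7; q7-a>q1; q7-b>q1; q7-c>q2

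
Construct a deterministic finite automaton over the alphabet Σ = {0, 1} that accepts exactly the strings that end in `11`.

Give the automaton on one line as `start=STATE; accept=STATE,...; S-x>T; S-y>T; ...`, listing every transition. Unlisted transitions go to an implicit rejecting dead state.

Remember how much of `11` the current input suffix matches. State s0 means no match yet; s1 means the last symbol is `1`; s2 means the last 2 symbols are `11`. Only s2 accepts. On a mismatch, fall back to the longest proper suffix that is still a prefix of `11`.
        0   1  
>  s0   s0  s1 
   s1   s0  s2 
 * s2   s0  s2 
(> = start, * = accepting)

start=s0; accept=s2; s0-0>s0; s0-1>s1; s1-0>s0; s1-1>s2; s2-0>s0; s2-1>s2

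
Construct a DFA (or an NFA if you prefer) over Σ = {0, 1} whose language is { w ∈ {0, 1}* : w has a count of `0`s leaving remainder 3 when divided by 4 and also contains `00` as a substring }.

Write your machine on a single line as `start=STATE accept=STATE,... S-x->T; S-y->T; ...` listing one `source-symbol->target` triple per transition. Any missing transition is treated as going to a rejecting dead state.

Run two small machines in parallel and take their product. One (4 states) tracks the count of `0`s modulo 4; the other (3 states) tracks whether and how much of `00` has been seen. Each combined state is a pair, one component from each; accept when both components accept.
12 states suffice.
          0    1  
>  q0     q1   q0 
   q1     q2   q3 
   q2     q4   q2 
   q3     q5   q3 
 * q4     q6   q4 
   q5     q4   q7 
   q6     q8   q6 
   q7     q9   q7 
   q8     q2   q8 
   q9     q6  q10 
   q10   q11  q10 
   q11    q8   q0 
(> = start, * = accepting)

start=q0; accept=q4; q0-0->q1; q0-1->q0; q1-0->q2; q1-1->q3; q2-0->q4; q2-1->q2; q3-0->q5; q3-1->q3; q4-0->q6; q4-1->q4; q5-0->q4; q5-1->q7; q6-0->q8; q6-1->q6; q7-0->q9; q7-1->q7; q8-0->q2; q8-1->q8; q9-0->q6; q9-1->q10; q10-0->q11; q10-1->q10; q11-0->q8; q11-1->q0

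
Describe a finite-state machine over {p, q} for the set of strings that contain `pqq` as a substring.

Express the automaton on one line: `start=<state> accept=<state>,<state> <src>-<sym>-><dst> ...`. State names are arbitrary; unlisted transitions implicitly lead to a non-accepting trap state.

start=S0 accept=S3 S0-p->S1 S0-q->S0 S1-p->S1 S1-q->S2 S2-p->S1 S2-q->S3 S3-p->S3 S3-q->S3

States S0..S2 record the length of the longest prefix of `pqq` that matches the current input suffix. Reaching S3 means `pqq` has been seen, and we stay there forever. Accept from S3.
        p   q  
>  S0   S1  S0 
   S1   S1  S2 
   S2   S1  S3 
 * S3   S3  S3 
(> = start, * = accepting)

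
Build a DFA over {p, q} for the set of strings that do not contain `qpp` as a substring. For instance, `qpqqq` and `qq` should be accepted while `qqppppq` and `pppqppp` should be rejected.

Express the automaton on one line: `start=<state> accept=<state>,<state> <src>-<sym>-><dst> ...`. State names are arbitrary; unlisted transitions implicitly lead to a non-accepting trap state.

start=s0 accept=s0,s1,s2 s0-p->s0 s0-q->s1 s1-p->s2 s1-q->s1 s2-p->s3 s2-q->s1 s3-p->s3 s3-q->s3

Track partial matches of the forbidden pattern `qpp`. State s3 is a dead state reached once `qpp` has occurred; every other state accepts. s0 means no part of `qpp` is currently matched.
A 4-state machine:
        p   q  
>* s0   s0  s1 
 * s1   s2  s1 
 * s2   s3  s1 
   s3   s3  s3 
(> = start, * = accepting)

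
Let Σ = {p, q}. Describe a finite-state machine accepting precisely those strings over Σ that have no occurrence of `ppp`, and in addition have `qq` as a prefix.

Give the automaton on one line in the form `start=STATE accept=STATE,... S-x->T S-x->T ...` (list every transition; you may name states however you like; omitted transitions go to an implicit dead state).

start=A accept=F,H,I A-p->B A-q->C B-p->D B-q->E C-p->B C-q->F D-p->G D-q->E E-p->B E-q->E F-p->H F-q->F G-p->G G-q->G H-p->I H-q->F I-p->J I-q->F J-p->J J-q->J

Build one automaton per condition and run them in lockstep. The first has 4 states tracking partial matches of the forbidden pattern `ppp`; the second has 4 states tracking whether the input so far still matches the prefix `qq`. A product state is a pair (one from each), accepting exactly when both do.
       p  q 
>  A   B  C 
   B   D  E 
   C   B  F 
   D   G  E 
   E   B  E 
 * F   H  F 
   G   G  G 
 * H   I  F 
 * I   J  F 
   J   J  J 
(> = start, * = accepting)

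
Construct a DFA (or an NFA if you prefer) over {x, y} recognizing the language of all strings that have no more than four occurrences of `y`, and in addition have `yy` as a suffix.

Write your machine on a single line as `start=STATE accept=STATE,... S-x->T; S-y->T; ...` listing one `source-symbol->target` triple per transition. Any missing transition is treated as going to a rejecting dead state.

start=q0; accept=q3,q6,q9; q0-x->q0; q0-y->q1; q1-x->q2; q1-y->q3; q2-x->q2; q2-y->q4; q3-x->q5; q3-y->q6; q4-x->q5; q4-y->q6; q5-x->q5; q5-y->q7; q6-x->q8; q6-y->q9; q7-x->q8; q7-y->q9; q8-x->q8; q8-y->q10; q9-x->q11; q9-y->q12; q10-x->q11; q10-y->q12; q11-x->q11; q11-y->q13; q12-x->q14; q12-y->q12; q13-x->q14; q13-y->q12; q14-x->q14; q14-y->q13

Build one automaton per condition and run them in lockstep. One (6 states) tracks the count of `y`s, saturating at 5; the other (3 states) tracks how much of the suffix `yy` has currently been matched. Each combined state is a pair, one component from each; accept when both components accept.
          x    y  
>  q0     q0   q1 
   q1     q2   q3 
   q2     q2   q4 
 * q3     q5   q6 
   q4     q5   q6 
   q5     q5   q7 
 * q6     q8   q9 
   q7     q8   q9 
   q8     q8  q10 
 * q9    q11  q12 
   q10   q11  q12 
   q11   q11  q13 
   q12   q14  q12 
   q13   q14  q12 
   q14   q14  q13 
(> = start, * = accepting)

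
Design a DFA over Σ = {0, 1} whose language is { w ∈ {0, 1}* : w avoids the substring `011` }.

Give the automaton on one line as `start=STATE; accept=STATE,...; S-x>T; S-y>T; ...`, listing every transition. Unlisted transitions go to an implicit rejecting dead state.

Track partial matches of the forbidden pattern `011`. State q3 is a dead state reached once `011` has occurred; every other state accepts. q0 means no part of `011` is currently matched.
A 4-state machine:
        0   1  
>* q0   q1  q0 
 * q1   q1  q2 
 * q2   q1  q3 
   q3   q3  q3 
(> = start, * = accepting)

start=q0; accept=q0,q1,q2; q0-0>q1; q0-1>q0; q1-0>q1; q1-1>q2; q2-0>q1; q2-1>q3; q3-0>q3; q3-1>q3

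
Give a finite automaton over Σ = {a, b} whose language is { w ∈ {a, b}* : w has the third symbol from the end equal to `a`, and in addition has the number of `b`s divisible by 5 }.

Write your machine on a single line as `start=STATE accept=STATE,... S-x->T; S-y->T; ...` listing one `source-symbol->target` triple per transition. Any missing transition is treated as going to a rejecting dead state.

start=S0; accept=S5,S11,S14,S15; S0-a->S1; S0-b->S2; S1-a->S3; S1-b->S2; S2-a->S2; S2-b->S4; S3-a->S5; S3-b->S2; S4-a->S4; S4-b->S6; S5-a->S5; S5-b->S2; S6-a->S7; S6-b->S8; S7-a->S7; S7-b->S9; S8-a->S10; S8-b->S0; S9-a->S10; S9-b->S11; S10-a->S12; S10-b->S13; S11-a->S1; S11-b->S2; S12-a->S12; S12-b->S14; S13-a->S15; S13-b->S2; S14-a->S15; S14-b->S2; S15-a->S3; S15-b->S2

Handle the two conditions separately and then intersect. One (15 states) tracks the last 3 symbols read; the other (5 states) tracks the count of `b`s modulo 5. Each combined state is a pair, one component from each; accept when both components accept. After merging equivalent states the machine shrinks.
With 16 states:
          a    b  
>  S0     S1   S2 
   S1     S3   S2 
   S2     S2   S4 
   S3     S5   S2 
   S4     S4   S6 
 * S5     S5   S2 
   S6     S7   S8 
   S7     S7   S9 
   S8    S10   S0 
   S9    S10  S11 
   S10   S12  S13 
 * S11    S1   S2 
   S12   S12  S14 
   S13   S15   S2 
 * S14   S15   S2 
 * S15    S3   S2 
(> = start, * = accepting)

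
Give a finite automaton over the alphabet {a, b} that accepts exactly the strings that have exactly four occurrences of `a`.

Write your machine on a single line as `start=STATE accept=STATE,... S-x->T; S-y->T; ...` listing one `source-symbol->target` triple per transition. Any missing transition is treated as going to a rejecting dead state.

start=q0; accept=q4; q0-a->q1; q0-b->q0; q1-a->q2; q1-b->q1; q2-a->q3; q2-b->q2; q3-a->q4; q3-b->q3; q4-a->q5; q4-b->q4; q5-a->q5; q5-b->q5

Only the number of `a`s matters, and only up to 5. Make a chain q0 → q1 → q2 → q3 → q4 → q5 advanced by each `a` (with q5 absorbing); every other symbol self-loops. The accepting set is {q4}.
        a   b  
>  q0   q1  q0 
   q1   q2  q1 
   q2   q3  q2 
   q3   q4  q3 
 * q4   q5  q4 
   q5   q5  q5 
(> = start, * = accepting)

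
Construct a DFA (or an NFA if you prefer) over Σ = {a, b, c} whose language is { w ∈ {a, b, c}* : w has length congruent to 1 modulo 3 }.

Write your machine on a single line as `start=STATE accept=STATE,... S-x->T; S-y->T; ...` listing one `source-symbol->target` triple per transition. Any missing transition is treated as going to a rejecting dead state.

Count input length modulo 3: every symbol advances one step around the cycle s0 → s1 → s2 → s0. Accept at s1.
        a   b   c  
>  s0   s1  s1  s1 
 * s1   s2  s2  s2 
   s2   s0  s0  s0 
(> = start, * = accepting)

start=s0; accept=s1; s0-a->s1; s0-b->s1; s0-c->s1; s1-a->s2; s1-b->s2; s1-c->s2; s2-a->s0; s2-b->s0; s2-c->s0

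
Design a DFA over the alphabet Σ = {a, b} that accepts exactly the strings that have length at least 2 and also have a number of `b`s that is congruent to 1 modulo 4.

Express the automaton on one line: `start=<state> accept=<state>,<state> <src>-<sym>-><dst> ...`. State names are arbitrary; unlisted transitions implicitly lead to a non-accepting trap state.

start=q0 accept=q3 q0-a->q1 q0-b->q2 q1-a->q1 q1-b->q3 q2-a->q3 q2-b->q4 q3-a->q3 q3-b->q4 q4-a->q4 q4-b->q5 q5-a->q5 q5-b->q1

Handle the two conditions separately and then intersect. One (4 states) tracks the input length, saturating at 3; the other (4 states) tracks the count of `b`s modulo 4. Each combined state is a pair, one component from each; accept when both components accept. After merging equivalent states the machine shrinks.
        a   b  
>  q0   q1  q2 
   q1   q1  q3 
   q2   q3  q4 
 * q3   q3  q4 
   q4   q4  q5 
   q5   q5  q1 
(> = start, * = accepting)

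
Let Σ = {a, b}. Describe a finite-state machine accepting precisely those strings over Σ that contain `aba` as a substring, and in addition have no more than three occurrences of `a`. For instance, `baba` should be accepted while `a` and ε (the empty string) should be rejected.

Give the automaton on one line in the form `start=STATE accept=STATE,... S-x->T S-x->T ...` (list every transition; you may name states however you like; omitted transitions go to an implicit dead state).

start=s0 accept=s6,s10 s0-a->s1 s0-b->s0 s1-a->s2 s1-b->s3 s2-a->s4 s2-b->s5 s3-a->s6 s3-b->s7 s4-a->s8 s4-b->s9 s5-a->s10 s5-b->s11 s6-a->s10 s6-b->s6 s7-a->s2 s7-b->s7 s8-a->s8 s8-b->s12 s9-a->s13 s9-b->s14 s10-a->s13 s10-b->s10 s11-a->s4 s11-b->s11 s12-a->s13 s12-b->s15 s13-a->s13 s13-b->s13 s14-a->s8 s14-b->s14 s15-a->s8 s15-b->s15

Run two small machines in parallel and take their product. The first has 4 states tracking whether and how much of `aba` has been seen; the second has 5 states tracking the count of `a`s, saturating at 4. A product state is a pair (one from each), accepting exactly when both do.
A 16-state machine:
          a    b  
>  s0     s1   s0 
   s1     s2   s3 
   s2     s4   s5 
   s3     s6   s7 
   s4     s8   s9 
   s5    s10  s11 
 * s6    s10   s6 
   s7     s2   s7 
   s8     s8  s12 
   s9    s13  s14 
 * s10   s13  s10 
   s11    s4  s11 
   s12   s13  s15 
   s13   s13  s13 
   s14    s8  s14 
   s15    s8  s15 
(> = start, * = accepting)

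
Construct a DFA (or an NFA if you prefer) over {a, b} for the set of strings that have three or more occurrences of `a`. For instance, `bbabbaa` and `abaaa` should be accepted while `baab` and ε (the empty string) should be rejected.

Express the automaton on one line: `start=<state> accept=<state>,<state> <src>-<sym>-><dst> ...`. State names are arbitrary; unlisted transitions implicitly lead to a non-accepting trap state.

Only the number of `a`s matters, and only up to 4. Make a chain s0 → s1 → s2 → s3 → s4 advanced by each `a` (with s4 absorbing); every other symbol self-loops. The accepting set is {s3, s4}.
5 states suffice.
        a   b  
>  s0   s1  s0 
   s1   s2  s1 
   s2   s3  s2 
 * s3   s4  s3 
 * s4   s4  s4 
(> = start, * = accepting)

start=s0 accept=s3,s4 s0-a->s1 s0-b->s0 s1-a->s2 s1-b->s1 s2-a->s3 s2-b->s2 s3-a->s4 s3-b->s3 s4-a->s4 s4-b->s4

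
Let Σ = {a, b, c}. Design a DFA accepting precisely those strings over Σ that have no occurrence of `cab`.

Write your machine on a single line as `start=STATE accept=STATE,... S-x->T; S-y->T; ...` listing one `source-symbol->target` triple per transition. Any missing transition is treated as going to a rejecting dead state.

start=s0; accept=s0,s1,s2; s0-a->s0; s0-b->s0; s0-c->s1; s1-a->s2; s1-b->s0; s1-c->s1; s2-a->s0; s2-b->s3; s2-c->s1; s3-a->s3; s3-b->s3; s3-c->s3

Track partial matches of the forbidden pattern `cab`. State s3 is a dead state reached once `cab` has occurred; every other state accepts. s0 means no part of `cab` is currently matched.
With 4 states:
        a   b   c  
>* s0   s0  s0  s1 
 * s1   s2  s0  s1 
 * s2   s0  s3  s1 
   s3   s3  s3  s3 
(> = start, * = accepting)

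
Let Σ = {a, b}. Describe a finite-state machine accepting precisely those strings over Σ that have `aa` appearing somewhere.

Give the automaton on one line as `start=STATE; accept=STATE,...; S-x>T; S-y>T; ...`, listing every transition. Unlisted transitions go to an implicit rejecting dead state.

start=q0; accept=q2; q0-a>q1; q0-b>q0; q1-a>q2; q1-b>q0; q2-a>q2; q2-b>q2

Track how much of `aa` has been matched so far: state q0 is no progress, q2 is the absorbing accept state reached once `aa` has occurred. Intermediate states record partial matches; on a mismatch, fall back to the longest reusable overlap.
A 3-state machine:
        a   b  
>  q0   q1  q0 
   q1   q2  q0 
 * q2   q2  q2 
(> = start, * = accepting)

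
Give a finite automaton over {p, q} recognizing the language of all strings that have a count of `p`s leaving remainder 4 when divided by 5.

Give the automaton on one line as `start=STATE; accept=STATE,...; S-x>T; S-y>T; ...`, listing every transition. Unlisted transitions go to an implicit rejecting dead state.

start=S0; accept=S4; S0-p>S1; S0-q>S0; S1-p>S2; S1-q>S1; S2-p>S3; S2-q>S2; S3-p>S4; S3-q>S3; S4-p>S0; S4-q>S4

Keep the running count of `p`s modulo 5: each `p` advances along the cycle S0 → S1 → S2 → S3 → S4 → S0 while other symbols loop. Accept at S4.
With 5 states:
        p   q  
>  S0   S1  S0 
   S1   S2  S1 
   S2   S3  S2 
   S3   S4  S3 
 * S4   S0  S4 
(> = start, * = accepting)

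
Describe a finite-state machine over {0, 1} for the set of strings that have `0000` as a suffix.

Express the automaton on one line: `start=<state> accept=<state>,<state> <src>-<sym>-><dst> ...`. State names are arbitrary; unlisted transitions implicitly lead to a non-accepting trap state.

Let each state record the length of the longest suffix of the input read so far that is also a prefix of `0000`. q1 means the last symbol is `0`; q2 means the last 2 symbols are `00`; q3 means the last 3 symbols are `000`; q4 means the last 4 symbols are `0000`. Accept only at q4, where the string currently ends in `0000`.
5 states suffice.
        0   1  
>  q0   q1  q0 
   q1   q2  q0 
   q2   q3  q0 
   q3   q4  q0 
 * q4   q4  q0 
(> = start, * = accepting)

start=q0 accept=q4 q0-0->q1 q0-1->q0 q1-0->q2 q1-1->q0 q2-0->q3 q2-1->q0 q3-0->q4 q3-1->q0 q4-0->q4 q4-1->q0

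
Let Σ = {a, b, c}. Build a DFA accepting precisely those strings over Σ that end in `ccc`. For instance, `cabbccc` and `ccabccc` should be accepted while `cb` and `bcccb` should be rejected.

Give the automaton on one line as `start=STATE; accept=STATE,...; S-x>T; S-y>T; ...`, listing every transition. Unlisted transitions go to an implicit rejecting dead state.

Let each state record the length of the longest suffix of the input read so far that is also a prefix of `ccc`. q1 means the last symbol is `c`; q2 means the last 2 symbols are `cc`; q3 means the last 3 symbols are `ccc`. Accept only at q3, where the string currently ends in `ccc`.
        a   b   c  
>  q0   q0  q0  q1 
   q1   q0  q0  q2 
   q2   q0  q0  q3 
 * q3   q0  q0  q3 
(> = start, * = accepting)

start=q0; accept=q3; q0-a>q0; q0-b>q0; q0-c>q1; q1-a>q0; q1-b>q0; q1-c>q2; q2-a>q0; q2-b>q0; q2-c>q3; q3-a>q0; q3-b>q0; q3-c>q3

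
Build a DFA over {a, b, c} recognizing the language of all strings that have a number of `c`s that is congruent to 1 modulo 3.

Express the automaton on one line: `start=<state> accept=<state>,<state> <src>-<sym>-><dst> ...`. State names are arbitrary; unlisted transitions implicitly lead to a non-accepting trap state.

start=s0 accept=s1 s0-a->s0 s0-b->s0 s0-c->s1 s1-a->s1 s1-b->s1 s1-c->s2 s2-a->s2 s2-b->s2 s2-c->s0

Keep the running count of `c`s modulo 3: each `c` advances along the cycle s0 → s1 → s2 → s0 while other symbols loop. Accept at s1.
3 states suffice.
        a   b   c  
>  s0   s0  s0  s1 
 * s1   s1  s1  s2 
   s2   s2  s2  s0 
(> = start, * = accepting)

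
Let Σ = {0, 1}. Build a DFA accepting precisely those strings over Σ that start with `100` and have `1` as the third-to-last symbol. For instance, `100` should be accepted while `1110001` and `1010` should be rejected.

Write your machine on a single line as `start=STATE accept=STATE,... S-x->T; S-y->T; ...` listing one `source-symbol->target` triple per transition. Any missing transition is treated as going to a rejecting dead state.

Handle the two conditions separately and then intersect. The first has 5 states tracking whether the input so far still matches the prefix `100`; the second has 15 states tracking the last 3 symbols read. A product state is a pair (one from each), accepting exactly when both do. Equivalent product states are then merged.
With 12 states:
       0  1 
>  A   B  C 
   B   B  B 
   C   D  B 
   D   E  B 
 * E   F  G 
   F   F  G 
   G   H  I 
   H   E  J 
   I   K  L 
 * J   H  I 
 * K   E  J 
 * L   K  L 
(> = start, * = accepting)

start=A; accept=E,J,K,L; A-0->B; A-1->C; B-0->B; B-1->B; C-0->D; C-1->B; D-0->E; D-1->B; E-0->F; E-1->G; F-0->F; F-1->G; G-0->H; G-1->I; H-0->E; H-1->J; I-0->K; I-1->L; J-0->H; J-1->I; K-0->E; K-1->J; L-0->K; L-1->L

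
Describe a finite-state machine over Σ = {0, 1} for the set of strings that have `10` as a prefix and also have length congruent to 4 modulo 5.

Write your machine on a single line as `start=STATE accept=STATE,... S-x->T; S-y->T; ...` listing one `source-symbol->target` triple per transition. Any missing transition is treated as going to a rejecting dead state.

Handle the two conditions separately and then intersect. One (4 states) tracks whether the input so far still matches the prefix `10`; the other (5 states) tracks the input length modulo 5. Each combined state is a pair, one component from each; accept when both components accept. Minimizing collapses redundant product states.
With 8 states:
        0   1  
>  s0   s1  s2 
   s1   s1  s1 
   s2   s3  s1 
   s3   s4  s4 
   s4   s5  s5 
 * s5   s6  s6 
   s6   s7  s7 
   s7   s3  s3 
(> = start, * = accepting)

start=s0; accept=s5; s0-0->s1; s0-1->s2; s1-0->s1; s1-1->s1; s2-0->s3; s2-1->s1; s3-0->s4; s3-1->s4; s4-0->s5; s4-1->s5; s5-0->s6; s5-1->s6; s6-0->s7; s6-1->s7; s7-0->s3; s7-1->s3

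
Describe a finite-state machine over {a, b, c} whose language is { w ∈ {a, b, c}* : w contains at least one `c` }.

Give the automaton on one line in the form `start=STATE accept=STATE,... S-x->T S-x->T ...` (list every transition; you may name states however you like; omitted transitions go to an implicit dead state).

start=S0 accept=S1,S2 S0-a->S0 S0-b->S0 S0-c->S1 S1-a->S1 S1-b->S1 S1-c->S2 S2-a->S2 S2-b->S2 S2-c->S2

Only the number of `c`s matters, and only up to 2. Make a chain S0 → S1 → S2 advanced by each `c` (with S2 absorbing); every other symbol self-loops. The accepting set is {S1, S2}.
        a   b   c  
>  S0   S0  S0  S1 
 * S1   S1  S1  S2 
 * S2   S2  S2  S2 
(> = start, * = accepting)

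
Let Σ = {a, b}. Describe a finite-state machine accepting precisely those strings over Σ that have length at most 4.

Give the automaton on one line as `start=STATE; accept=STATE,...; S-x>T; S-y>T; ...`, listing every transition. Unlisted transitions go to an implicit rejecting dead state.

start=s0; accept=s0,s1,s2,s3,s4; s0-a>s1; s0-b>s1; s1-a>s2; s1-b>s2; s2-a>s3; s2-b>s3; s3-a>s4; s3-b>s4; s4-a>s5; s4-b>s5; s5-a>s5; s5-b>s5

We only need to distinguish lengths 0, 1, …, 4, and '>4'. Chain s0 → s1 → s2 → s3 → s4 → s5 on every symbol, with s5 looping. Accepting states: {s0, s1, s2, s3, s4}.
        a   b  
>* s0   s1  s1 
 * s1   s2  s2 
 * s2   s3  s3 
 * s3   s4  s4 
 * s4   s5  s5 
   s5   s5  s5 
(> = start, * = accepting)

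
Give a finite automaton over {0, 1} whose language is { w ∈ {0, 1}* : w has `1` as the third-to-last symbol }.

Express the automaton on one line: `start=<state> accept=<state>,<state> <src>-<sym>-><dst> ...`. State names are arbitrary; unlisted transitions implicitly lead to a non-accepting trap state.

Because acceptance depends on a position counted from the end, the machine has to buffer the most recent 3 symbols. Make each state the string of the last up-to-3 symbols read; on input `x` shift the window left and append `x`. Accept when the buffered window has length 3 and begins with `1`.
          0    1  
>  q0     q1   q2 
   q1     q3   q4 
   q2     q5   q6 
   q3     q7   q8 
   q4     q9  q10 
   q5    q11  q12 
   q6    q13  q14 
   q7     q7   q8 
   q8     q9  q10 
   q9    q11  q12 
   q10   q13  q14 
 * q11    q7   q8 
 * q12    q9  q10 
 * q13   q11  q12 
 * q14   q13  q14 
(> = start, * = accepting)

start=q0 accept=q11,q12,q13,q14 q0-0->q1 q0-1->q2 q1-0->q3 q1-1->q4 q2-0->q5 q2-1->q6 q3-0->q7 q3-1->q8 q4-0->q9 q4-1->q10 q5-0->q11 q5-1->q12 q6-0->q13 q6-1->q14 q7-0->q7 q7-1->q8 q8-0->q9 q8-1->q10 q9-0->q11 q9-1->q12 q10-0->q13 q10-1->q14 q11-0->q7 q11-1->q8 q12-0->q9 q12-1->q10 q13-0->q11 q13-1->q12 q14-0->q13 q14-1->q14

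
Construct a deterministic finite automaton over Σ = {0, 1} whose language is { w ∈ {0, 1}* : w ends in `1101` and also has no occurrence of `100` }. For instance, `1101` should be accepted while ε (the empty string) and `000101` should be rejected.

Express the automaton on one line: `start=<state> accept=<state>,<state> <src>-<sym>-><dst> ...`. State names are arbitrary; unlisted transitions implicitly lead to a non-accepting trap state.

Build one automaton per condition and run them in lockstep. One (5 states) tracks how much of the suffix `1101` has currently been matched; the other (4 states) tracks partial matches of the forbidden pattern `100`. Each combined state is a pair, one component from each; accept when both components accept.
An 11-state machine:
          0    1  
>  q0     q0   q1 
   q1     q2   q3 
   q2     q4   q1 
   q3     q5   q3 
   q4     q4   q6 
   q5     q4   q7 
   q6     q4   q8 
 * q7     q2   q3 
   q8     q9   q8 
   q9     q4  q10 
   q10    q4   q8 
(> = start, * = accepting)

start=q0 accept=q7 q0-0->q0 q0-1->q1 q1-0->q2 q1-1->q3 q2-0->q4 q2-1->q1 q3-0->q5 q3-1->q3 q4-0->q4 q4-1->q6 q5-0->q4 q5-1->q7 q6-0->q4 q6-1->q8 q7-0->q2 q7-1->q3 q8-0->q9 q8-1->q8 q9-0->q4 q9-1->q10 q10-0->q4 q10-1->q8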